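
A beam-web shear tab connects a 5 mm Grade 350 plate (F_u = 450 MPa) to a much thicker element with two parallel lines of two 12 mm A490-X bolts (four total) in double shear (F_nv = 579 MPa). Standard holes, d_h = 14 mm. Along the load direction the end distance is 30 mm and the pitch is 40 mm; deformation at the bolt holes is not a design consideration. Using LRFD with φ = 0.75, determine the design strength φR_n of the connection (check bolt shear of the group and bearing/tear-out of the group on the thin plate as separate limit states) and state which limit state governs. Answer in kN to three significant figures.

Bolt shear: A_b = π·12²/4 = 113.1 mm²; R_n = 579 × 113.1 × 4 × 2 / 1000 = 523.9 kN → 0.75 × 523.9 = 393 kN.
Bearing (1.5 l_c t F_u ≤ 3.0 d t F_u): upper limit = 3.0·12·5·450 / 1000 = 81 kN.
  Edge l_c = 30 − 14/2 = 23 → r_n = 77.62 kN; interior l_c = 40 − 14 = 26 → r_n = 81 kN.
  R_n,bearing = 2·77.62 + 2·81 = 317.2 kN → 0.75 × 317.2 = 238 kN.
Bearing governs: 238 kN.

238 kN (bearing governs)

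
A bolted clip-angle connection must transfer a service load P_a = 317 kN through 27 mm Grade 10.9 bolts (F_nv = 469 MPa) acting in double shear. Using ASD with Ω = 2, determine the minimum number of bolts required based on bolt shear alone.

2 bolts

A_b = π·27²/4 = 572.6 mm².
Per-bolt allowable strength R_n/Ω = 469 × 572.6 × 2 / 1000 / 2 = 268.5 kN.
n ≥ 317 / 268.5 = 1.181 → use 2 bolts.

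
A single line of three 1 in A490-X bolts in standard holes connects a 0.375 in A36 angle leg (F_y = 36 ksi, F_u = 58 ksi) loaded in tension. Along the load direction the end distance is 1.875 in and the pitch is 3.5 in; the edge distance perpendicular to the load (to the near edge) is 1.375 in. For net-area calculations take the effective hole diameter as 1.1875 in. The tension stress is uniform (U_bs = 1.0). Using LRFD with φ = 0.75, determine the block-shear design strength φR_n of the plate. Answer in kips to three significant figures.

66.7 kips

Shear plane L_v = 1.875 + 2·3.5 = 8.875 in; A_gv = 8.875 × 0.375 = 3.328 in².
A_nv = (8.875 − 2.5·1.1875) × 0.375 = 2.215 in².
A_nt = (1.375 − 0.5·1.1875) × 0.375 = 0.293 in².
0.6 F_u A_nv = 77.08 kips; 0.6 F_y A_gv = 71.89 kips → shear yielding governs the shear term.
R_n = 71.89 + 1.0 × 58 × 0.293 = 88.88 kips.
Design strength φR_n = 0.75 × 88.88 = 66.7 kips.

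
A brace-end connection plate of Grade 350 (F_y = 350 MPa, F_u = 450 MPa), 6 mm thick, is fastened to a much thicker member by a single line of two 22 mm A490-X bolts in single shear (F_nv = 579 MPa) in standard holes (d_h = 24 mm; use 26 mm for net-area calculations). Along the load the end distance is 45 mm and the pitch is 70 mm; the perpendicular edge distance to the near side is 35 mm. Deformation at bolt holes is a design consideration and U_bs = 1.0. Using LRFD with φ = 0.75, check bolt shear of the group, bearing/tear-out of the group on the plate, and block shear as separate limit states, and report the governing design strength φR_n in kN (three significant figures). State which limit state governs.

137 kN (block shear governs)

Bolt shear: A_b = π·22²/4 = 380.1 mm²; R_n = 579 × 380.1 × 2 × 1 / 1000 = 440.2 kN → 0.75 × 440.2 = 330 kN.
Bearing: edge l_c = 33, r_n = 106.9 kN; interior l_c = 46, r_n = 142.6 kN; R_n = 106.9 + 1·142.6 = 249.5 kN → 187 kN.
Block shear: A_gv = 690, A_nv = 456, A_nt = 132 mm²; R_n = min(0.6F_uA_nv, 0.6F_yA_gv) + U_bs·F_u·A_nt = 182.5 kN → 137 kN.
Block shear governs: 137 kN.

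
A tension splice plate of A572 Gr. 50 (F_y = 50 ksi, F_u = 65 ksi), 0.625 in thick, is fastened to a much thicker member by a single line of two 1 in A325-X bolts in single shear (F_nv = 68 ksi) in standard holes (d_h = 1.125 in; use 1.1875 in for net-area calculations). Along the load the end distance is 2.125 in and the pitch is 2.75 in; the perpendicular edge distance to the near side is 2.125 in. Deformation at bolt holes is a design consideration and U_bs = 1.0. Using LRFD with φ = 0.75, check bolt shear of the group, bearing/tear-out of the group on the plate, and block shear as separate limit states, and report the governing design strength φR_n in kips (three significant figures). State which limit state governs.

Bolt shear: A_b = π·1²/4 = 0.7854 in²; R_n = 68 × 0.7854 × 2 × 1 = 106.8 kips → 0.75 × 106.8 = 80.1 kips.
Bearing: edge l_c = 1.562, r_n = 76.17 kips; interior l_c = 1.625, r_n = 79.22 kips; R_n = 76.17 + 1·79.22 = 155.4 kips → 117 kips.
Block shear: A_gv = 3.047, A_nv = 1.934, A_nt = 0.957 in²; R_n = min(0.6F_uA_nv, 0.6F_yA_gv) + U_bs·F_u·A_nt = 137.6 kips → 103 kips.
Bolt shear governs: 80.1 kips.

80.1 kips (bolt shear governs)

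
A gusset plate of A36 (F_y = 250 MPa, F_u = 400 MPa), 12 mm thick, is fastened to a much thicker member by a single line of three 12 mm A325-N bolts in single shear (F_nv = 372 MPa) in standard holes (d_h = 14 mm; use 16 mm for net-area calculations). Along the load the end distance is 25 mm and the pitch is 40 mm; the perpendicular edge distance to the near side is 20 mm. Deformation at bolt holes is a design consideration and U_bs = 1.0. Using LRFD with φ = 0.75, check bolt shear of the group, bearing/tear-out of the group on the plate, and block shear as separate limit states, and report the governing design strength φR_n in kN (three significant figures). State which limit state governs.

94.7 kN (bolt shear governs)

Bolt shear: A_b = π·12²/4 = 113.1 mm²; R_n = 372 × 113.1 × 3 × 1 / 1000 = 126.2 kN → 0.75 × 126.2 = 94.7 kN.
Bearing: edge l_c = 18, r_n = 103.7 kN; interior l_c = 26, r_n = 138.2 kN; R_n = 103.7 + 2·138.2 = 380.2 kN → 285 kN.
Block shear: A_gv = 1260, A_nv = 780, A_nt = 144 mm²; R_n = min(0.6F_uA_nv, 0.6F_yA_gv) + U_bs·F_u·A_nt = 244.8 kN → 184 kN.
Bolt shear governs: 94.7 kN.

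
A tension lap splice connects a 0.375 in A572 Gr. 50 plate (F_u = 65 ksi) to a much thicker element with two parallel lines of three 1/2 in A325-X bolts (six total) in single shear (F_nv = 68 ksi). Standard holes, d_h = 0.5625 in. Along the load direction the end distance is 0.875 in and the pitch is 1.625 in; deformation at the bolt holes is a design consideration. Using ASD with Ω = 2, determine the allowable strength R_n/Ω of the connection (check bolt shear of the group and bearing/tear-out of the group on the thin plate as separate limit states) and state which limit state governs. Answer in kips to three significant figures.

Bolt shear: A_b = π·0.5²/4 = 0.1963 in²; R_n = 68 × 0.1963 × 6 × 1 = 80.11 kips → 80.11 / 2 = 40.1 kips.
Bearing (1.2 l_c t F_u ≤ 2.4 d t F_u): upper limit = 2.4·0.5·0.375·65 = 29.25 kips.
  Edge l_c = 0.875 − 0.5625/2 = 0.5938 → r_n = 17.37 kips; interior l_c = 1.625 − 0.5625 = 1.062 → r_n = 29.25 kips.
  R_n,bearing = 2·17.37 + 4·29.25 = 151.7 kips → 151.7 / 2 = 75.9 kips.
Bolt shear governs: 40.1 kips.

40.1 kips (bolt shear governs)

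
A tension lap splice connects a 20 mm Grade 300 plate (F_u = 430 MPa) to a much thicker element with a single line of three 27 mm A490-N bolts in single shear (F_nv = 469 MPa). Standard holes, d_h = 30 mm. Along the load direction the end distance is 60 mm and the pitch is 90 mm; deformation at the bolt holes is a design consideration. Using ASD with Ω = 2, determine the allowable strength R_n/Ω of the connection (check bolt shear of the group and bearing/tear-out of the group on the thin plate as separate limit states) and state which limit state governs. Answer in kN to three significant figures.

403 kN (bolt shear governs)

Bolt shear: A_b = π·27²/4 = 572.6 mm²; R_n = 469 × 572.6 × 3 × 1 / 1000 = 805.6 kN → 805.6 / 2 = 403 kN.
Bearing (1.2 l_c t F_u ≤ 2.4 d t F_u): upper limit = 2.4·27·20·430 / 1000 = 557.3 kN.
  Edge l_c = 60 − 30/2 = 45 → r_n = 464.4 kN; interior l_c = 90 − 30 = 60 → r_n = 557.3 kN.
  R_n,bearing = 1·464.4 + 2·557.3 = 1579 kN → 1579 / 2 = 789 kN.
Bolt shear governs: 403 kN.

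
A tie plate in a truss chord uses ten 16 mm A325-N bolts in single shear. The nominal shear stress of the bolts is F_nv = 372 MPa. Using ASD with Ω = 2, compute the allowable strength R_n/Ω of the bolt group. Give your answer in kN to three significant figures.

A_b = π × 16² / 4 = 201.1 mm².
R_n = F_nv · A_b · n · n_s = 372 × 201.1 × 10 × 1 / 1000 = 748 kN.
Allowable strength R_n/Ω = 748 / 2 = 374 kN.

374 kN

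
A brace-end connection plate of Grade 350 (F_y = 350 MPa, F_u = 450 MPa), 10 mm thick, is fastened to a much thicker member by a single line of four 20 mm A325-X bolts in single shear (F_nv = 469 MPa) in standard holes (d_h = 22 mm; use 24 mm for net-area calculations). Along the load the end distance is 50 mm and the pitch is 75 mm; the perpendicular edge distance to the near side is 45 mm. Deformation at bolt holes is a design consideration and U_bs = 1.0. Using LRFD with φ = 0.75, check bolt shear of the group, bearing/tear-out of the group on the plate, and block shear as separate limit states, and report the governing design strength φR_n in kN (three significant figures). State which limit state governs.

442 kN (bolt shear governs)

Bolt shear: A_b = π·20²/4 = 314.2 mm²; R_n = 469 × 314.2 × 4 × 1 / 1000 = 589.4 kN → 0.75 × 589.4 = 442 kN.
Bearing: edge l_c = 39, r_n = 210.6 kN; interior l_c = 53, r_n = 216 kN; R_n = 210.6 + 3·216 = 858.6 kN → 644 kN.
Block shear: A_gv = 2750, A_nv = 1910, A_nt = 330 mm²; R_n = min(0.6F_uA_nv, 0.6F_yA_gv) + U_bs·F_u·A_nt = 664.2 kN → 498 kN.
Bolt shear governs: 442 kN.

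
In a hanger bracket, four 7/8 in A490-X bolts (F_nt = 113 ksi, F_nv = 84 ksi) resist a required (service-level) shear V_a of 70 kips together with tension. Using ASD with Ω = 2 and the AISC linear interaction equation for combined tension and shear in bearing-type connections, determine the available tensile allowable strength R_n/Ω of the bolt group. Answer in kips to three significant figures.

A_b = π·0.875²/4 = 0.6013 in²; f_rv = 70 / (4 × 0.6013) = 29.1 ksi.
F'_nt = 1.3 F_nt − (Ω F_nt / F_nv) f_rv = 1.3·113 − (2·113/84)·29.1 = 68.6 ksi, capped at F_nt → F'_nt = 68.6 ksi.
R_n = F'_nt · A_b · n = 68.6 × 0.6013 × 4 = 165 kips.
Allowable strength R_n/Ω = 165 / 2 = 82.5 kips.

82.5 kips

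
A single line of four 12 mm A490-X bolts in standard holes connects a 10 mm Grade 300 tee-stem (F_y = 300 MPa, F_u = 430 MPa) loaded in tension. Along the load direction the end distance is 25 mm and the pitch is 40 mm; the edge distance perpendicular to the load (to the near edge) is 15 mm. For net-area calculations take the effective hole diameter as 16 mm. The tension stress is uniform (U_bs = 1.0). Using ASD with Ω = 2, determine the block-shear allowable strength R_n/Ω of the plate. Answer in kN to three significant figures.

Shear plane L_v = 25 + 3·40 = 145 mm; A_gv = 145 × 10 = 1450 mm².
A_nv = (145 − 3.5·16) × 10 = 890 mm².
A_nt = (15 − 0.5·16) × 10 = 70 mm².
0.6 F_u A_nv = 229.6 kN; 0.6 F_y A_gv = 261 kN → shear rupture governs the shear term.
R_n = 229.6 + 1.0 × 430 × 70 / 1000 = 259.7 kN.
Allowable strength R_n/Ω = 259.7 / 2 = 130 kN.

130 kN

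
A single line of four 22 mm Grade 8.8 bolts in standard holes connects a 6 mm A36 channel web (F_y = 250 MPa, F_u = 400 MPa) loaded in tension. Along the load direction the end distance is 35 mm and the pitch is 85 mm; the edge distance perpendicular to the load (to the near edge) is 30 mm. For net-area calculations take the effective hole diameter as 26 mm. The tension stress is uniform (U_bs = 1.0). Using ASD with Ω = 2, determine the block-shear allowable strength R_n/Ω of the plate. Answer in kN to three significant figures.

151 kN

Shear plane L_v = 35 + 3·85 = 290 mm; A_gv = 290 × 6 = 1740 mm².
A_nv = (290 − 3.5·26) × 6 = 1194 mm².
A_nt = (30 − 0.5·26) × 6 = 102 mm².
0.6 F_u A_nv = 286.6 kN; 0.6 F_y A_gv = 261 kN → shear yielding governs the shear term.
R_n = 261 + 1.0 × 400 × 102 / 1000 = 301.8 kN.
Allowable strength R_n/Ω = 301.8 / 2 = 151 kN.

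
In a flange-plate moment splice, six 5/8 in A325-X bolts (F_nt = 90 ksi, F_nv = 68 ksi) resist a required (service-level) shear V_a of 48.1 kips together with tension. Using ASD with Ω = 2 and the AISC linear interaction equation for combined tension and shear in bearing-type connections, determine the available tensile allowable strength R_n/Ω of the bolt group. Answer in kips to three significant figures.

A_b = π·0.625²/4 = 0.3068 in²; f_rv = 48.1 / (6 × 0.3068) = 26.13 ksi.
F'_nt = 1.3 F_nt − (Ω F_nt / F_nv) f_rv = 1.3·90 − (2·90/68)·26.13 = 47.83 ksi, capped at F_nt → F'_nt = 47.83 ksi.
R_n = F'_nt · A_b · n = 47.83 × 0.3068 × 6 = 88.05 kips.
Allowable strength R_n/Ω = 88.05 / 2 = 44 kips.

44 kips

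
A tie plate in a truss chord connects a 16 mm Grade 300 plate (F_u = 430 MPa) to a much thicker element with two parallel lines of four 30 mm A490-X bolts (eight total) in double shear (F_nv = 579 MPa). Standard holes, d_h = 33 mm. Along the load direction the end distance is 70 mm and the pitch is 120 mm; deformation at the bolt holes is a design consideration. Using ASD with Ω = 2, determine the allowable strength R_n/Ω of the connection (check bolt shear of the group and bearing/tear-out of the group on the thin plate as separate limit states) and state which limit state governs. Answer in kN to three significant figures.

1930 kN (bearing governs)

Bolt shear: A_b = π·30²/4 = 706.9 mm²; R_n = 579 × 706.9 × 8 × 2 / 1000 = 6548 kN → 6548 / 2 = 3270 kN.
Bearing (1.2 l_c t F_u ≤ 2.4 d t F_u): upper limit = 2.4·30·16·430 / 1000 = 495.4 kN.
  Edge l_c = 70 − 33/2 = 53.5 → r_n = 441.7 kN; interior l_c = 120 − 33 = 87 → r_n = 495.4 kN.
  R_n,bearing = 2·441.7 + 6·495.4 = 3856 kN → 3856 / 2 = 1930 kN.
Bearing governs: 1930 kN.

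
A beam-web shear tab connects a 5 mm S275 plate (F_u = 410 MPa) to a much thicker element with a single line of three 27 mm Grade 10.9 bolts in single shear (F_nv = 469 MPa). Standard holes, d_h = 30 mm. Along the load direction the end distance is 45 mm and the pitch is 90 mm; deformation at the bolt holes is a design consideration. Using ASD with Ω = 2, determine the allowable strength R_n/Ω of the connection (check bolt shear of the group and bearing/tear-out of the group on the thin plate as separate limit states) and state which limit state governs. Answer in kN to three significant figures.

170 kN (bearing governs)

Bolt shear: A_b = π·27²/4 = 572.6 mm²; R_n = 469 × 572.6 × 3 × 1 / 1000 = 805.6 kN → 805.6 / 2 = 403 kN.
Bearing (1.2 l_c t F_u ≤ 2.4 d t F_u): upper limit = 2.4·27·5·410 / 1000 = 132.8 kN.
  Edge l_c = 45 − 30/2 = 30 → r_n = 73.8 kN; interior l_c = 90 − 30 = 60 → r_n = 132.8 kN.
  R_n,bearing = 1·73.8 + 2·132.8 = 339.5 kN → 339.5 / 2 = 170 kN.
Bearing governs: 170 kN.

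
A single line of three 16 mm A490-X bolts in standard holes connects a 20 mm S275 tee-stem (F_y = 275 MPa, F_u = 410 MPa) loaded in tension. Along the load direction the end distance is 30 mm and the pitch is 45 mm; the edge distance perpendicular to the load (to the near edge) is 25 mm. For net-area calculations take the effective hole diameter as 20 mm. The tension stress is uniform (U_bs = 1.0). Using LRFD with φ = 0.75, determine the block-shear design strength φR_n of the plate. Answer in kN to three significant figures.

351 kN

Shear plane L_v = 30 + 2·45 = 120 mm; A_gv = 120 × 20 = 2400 mm².
A_nv = (120 − 2.5·20) × 20 = 1400 mm².
A_nt = (25 − 0.5·20) × 20 = 300 mm².
0.6 F_u A_nv = 344.4 kN; 0.6 F_y A_gv = 396 kN → shear rupture governs the shear term.
R_n = 344.4 + 1.0 × 410 × 300 / 1000 = 467.4 kN.
Design strength φR_n = 0.75 × 467.4 = 351 kN.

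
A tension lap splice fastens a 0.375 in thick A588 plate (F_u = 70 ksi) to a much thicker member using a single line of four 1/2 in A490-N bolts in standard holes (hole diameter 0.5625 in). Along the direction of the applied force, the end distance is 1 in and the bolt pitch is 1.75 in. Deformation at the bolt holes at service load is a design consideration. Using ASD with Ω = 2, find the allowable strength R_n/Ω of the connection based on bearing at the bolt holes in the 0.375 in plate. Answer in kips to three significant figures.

58.6 kips

Per bolt r_n = 1.2 l_c t F_u ≤ 2.4 d t F_u; upper limit = 2.4 × 0.5 × 0.375 × 70 = 31.5 kips.
Edge bolt: l_c = 1 − 0.5625/2 = 0.7188 in → 1.2 × 0.7188 × 0.375 × 70 = 22.64 → r_n = 22.64 kips.
Interior bolts: l_c = 1.75 − 0.5625 = 1.188 in → 1.2 × 1.188 × 0.375 × 70 = 37.41 → r_n = 31.5 kips.
R_n = 1 × 22.64 + 3 × 31.5 = 117.1 kips.
Allowable strength R_n/Ω = 117.1 / 2 = 58.6 kips.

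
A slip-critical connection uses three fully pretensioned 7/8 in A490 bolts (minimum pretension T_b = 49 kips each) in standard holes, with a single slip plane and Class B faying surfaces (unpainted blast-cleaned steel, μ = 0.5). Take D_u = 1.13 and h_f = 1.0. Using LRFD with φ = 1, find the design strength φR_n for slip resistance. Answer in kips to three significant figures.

R_n = μ · D_u · h_f · T_b · n_s · n_b = 0.5 × 1.13 × 1.0 × 49 × 1 × 3 = 83.05 kips.
Design strength φR_n = 1 × 83.05 = 83.1 kips.

83.1 kips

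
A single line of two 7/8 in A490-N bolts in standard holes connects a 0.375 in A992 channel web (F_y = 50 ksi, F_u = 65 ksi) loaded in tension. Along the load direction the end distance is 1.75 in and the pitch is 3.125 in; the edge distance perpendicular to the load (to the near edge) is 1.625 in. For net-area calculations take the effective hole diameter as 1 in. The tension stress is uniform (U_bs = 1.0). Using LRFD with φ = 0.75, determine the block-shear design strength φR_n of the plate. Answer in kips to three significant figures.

Shear plane L_v = 1.75 + 1·3.125 = 4.875 in; A_gv = 4.875 × 0.375 = 1.828 in².
A_nv = (4.875 − 1.5·1) × 0.375 = 1.266 in².
A_nt = (1.625 − 0.5·1) × 0.375 = 0.4219 in².
0.6 F_u A_nv = 49.36 kips; 0.6 F_y A_gv = 54.84 kips → shear rupture governs the shear term.
R_n = 49.36 + 1.0 × 65 × 0.4219 = 76.78 kips.
Design strength φR_n = 0.75 × 76.78 = 57.6 kips.

57.6 kips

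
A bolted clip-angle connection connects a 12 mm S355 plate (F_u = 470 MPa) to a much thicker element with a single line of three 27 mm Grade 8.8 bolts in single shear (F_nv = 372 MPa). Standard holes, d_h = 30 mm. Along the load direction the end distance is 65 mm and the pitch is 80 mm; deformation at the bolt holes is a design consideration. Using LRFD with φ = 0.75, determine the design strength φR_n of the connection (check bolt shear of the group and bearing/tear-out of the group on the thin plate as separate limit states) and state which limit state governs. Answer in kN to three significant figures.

Bolt shear: A_b = π·27²/4 = 572.6 mm²; R_n = 372 × 572.6 × 3 × 1 / 1000 = 639 kN → 0.75 × 639 = 479 kN.
Bearing (1.2 l_c t F_u ≤ 2.4 d t F_u): upper limit = 2.4·27·12·470 / 1000 = 365.5 kN.
  Edge l_c = 65 − 30/2 = 50 → r_n = 338.4 kN; interior l_c = 80 − 30 = 50 → r_n = 338.4 kN.
  R_n,bearing = 1·338.4 + 2·338.4 = 1015 kN → 0.75 × 1015 = 761 kN.
Bolt shear governs: 479 kN.

479 kN (bolt shear governs)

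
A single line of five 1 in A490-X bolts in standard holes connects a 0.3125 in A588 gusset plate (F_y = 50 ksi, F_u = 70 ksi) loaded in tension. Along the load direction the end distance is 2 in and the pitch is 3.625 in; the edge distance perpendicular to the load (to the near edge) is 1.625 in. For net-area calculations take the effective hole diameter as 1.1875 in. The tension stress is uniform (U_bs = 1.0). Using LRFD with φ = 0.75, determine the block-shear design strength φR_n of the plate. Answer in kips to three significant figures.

Shear plane L_v = 2 + 4·3.625 = 16.5 in; A_gv = 16.5 × 0.3125 = 5.156 in².
A_nv = (16.5 − 4.5·1.1875) × 0.3125 = 3.486 in².
A_nt = (1.625 − 0.5·1.1875) × 0.3125 = 0.3223 in².
0.6 F_u A_nv = 146.4 kips; 0.6 F_y A_gv = 154.7 kips → shear rupture governs the shear term.
R_n = 146.4 + 1.0 × 70 × 0.3223 = 169 kips.
Design strength φR_n = 0.75 × 169 = 127 kips.

127 kips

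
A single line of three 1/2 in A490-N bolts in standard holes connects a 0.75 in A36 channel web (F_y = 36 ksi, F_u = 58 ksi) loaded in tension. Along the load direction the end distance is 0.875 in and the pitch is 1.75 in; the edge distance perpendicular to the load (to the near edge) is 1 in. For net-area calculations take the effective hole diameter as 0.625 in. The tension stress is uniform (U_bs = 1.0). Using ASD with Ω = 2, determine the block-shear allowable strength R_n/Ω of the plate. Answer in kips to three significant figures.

Shear plane L_v = 0.875 + 2·1.75 = 4.375 in; A_gv = 4.375 × 0.75 = 3.281 in².
A_nv = (4.375 − 2.5·0.625) × 0.75 = 2.109 in².
A_nt = (1 − 0.5·0.625) × 0.75 = 0.5156 in².
0.6 F_u A_nv = 73.41 kips; 0.6 F_y A_gv = 70.88 kips → shear yielding governs the shear term.
R_n = 70.88 + 1.0 × 58 × 0.5156 = 100.8 kips.
Allowable strength R_n/Ω = 100.8 / 2 = 50.4 kips.

50.4 kips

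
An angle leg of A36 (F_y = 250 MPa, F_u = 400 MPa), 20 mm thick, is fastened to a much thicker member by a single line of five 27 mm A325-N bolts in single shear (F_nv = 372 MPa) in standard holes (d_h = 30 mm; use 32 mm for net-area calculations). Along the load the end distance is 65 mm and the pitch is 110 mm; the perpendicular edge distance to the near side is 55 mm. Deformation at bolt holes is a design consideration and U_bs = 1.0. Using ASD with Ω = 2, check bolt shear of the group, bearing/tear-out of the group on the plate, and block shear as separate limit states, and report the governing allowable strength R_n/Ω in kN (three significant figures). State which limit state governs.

Bolt shear: A_b = π·27²/4 = 572.6 mm²; R_n = 372 × 572.6 × 5 × 1 / 1000 = 1065 kN → 1065 / 2 = 532 kN.
Bearing: edge l_c = 50, r_n = 480 kN; interior l_c = 80, r_n = 518.4 kN; R_n = 480 + 4·518.4 = 2554 kN → 1280 kN.
Block shear: A_gv = 10100, A_nv = 7220, A_nt = 780 mm²; R_n = min(0.6F_uA_nv, 0.6F_yA_gv) + U_bs·F_u·A_nt = 1827 kN → 914 kN.
Bolt shear governs: 532 kN.

532 kN (bolt shear governs)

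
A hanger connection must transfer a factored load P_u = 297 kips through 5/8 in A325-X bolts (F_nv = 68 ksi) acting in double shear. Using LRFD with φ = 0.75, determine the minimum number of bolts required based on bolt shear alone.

A_b = π·0.625²/4 = 0.3068 in².
Per-bolt design strength φR_n = 0.75 × 68 × 0.3068 × 2 = 31.29 kips.
n ≥ 297 / 31.29 = 9.491 → use 10 bolts.

10 bolts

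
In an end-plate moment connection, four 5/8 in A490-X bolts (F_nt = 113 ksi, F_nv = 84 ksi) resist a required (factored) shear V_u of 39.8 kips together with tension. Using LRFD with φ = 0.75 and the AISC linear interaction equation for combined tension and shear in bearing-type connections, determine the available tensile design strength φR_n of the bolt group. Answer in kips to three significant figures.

81.7 kips

A_b = π·0.625²/4 = 0.3068 in²; f_rv = 39.8 / (4 × 0.3068) = 32.43 ksi.
F'_nt = 1.3 F_nt − (F_nt / φF_nv) f_rv = 1.3·113 − (113/(0.75·84))·32.43 = 88.73 ksi, capped at F_nt → F'_nt = 88.73 ksi.
R_n = F'_nt · A_b · n = 88.73 × 0.3068 × 4 = 108.9 kips.
Design strength φR_n = 0.75 × 108.9 = 81.7 kips.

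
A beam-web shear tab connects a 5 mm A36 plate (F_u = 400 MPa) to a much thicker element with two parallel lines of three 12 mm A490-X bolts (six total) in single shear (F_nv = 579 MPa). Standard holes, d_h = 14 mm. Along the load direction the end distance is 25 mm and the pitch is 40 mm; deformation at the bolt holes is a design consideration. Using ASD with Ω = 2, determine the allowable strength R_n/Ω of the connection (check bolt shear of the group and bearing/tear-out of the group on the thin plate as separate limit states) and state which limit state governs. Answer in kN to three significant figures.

158 kN (bearing governs)

Bolt shear: A_b = π·12²/4 = 113.1 mm²; R_n = 579 × 113.1 × 6 × 1 / 1000 = 392.9 kN → 392.9 / 2 = 196 kN.
Bearing (1.2 l_c t F_u ≤ 2.4 d t F_u): upper limit = 2.4·12·5·400 / 1000 = 57.6 kN.
  Edge l_c = 25 − 14/2 = 18 → r_n = 43.2 kN; interior l_c = 40 − 14 = 26 → r_n = 57.6 kN.
  R_n,bearing = 2·43.2 + 4·57.6 = 316.8 kN → 316.8 / 2 = 158 kN.
Bearing governs: 158 kN.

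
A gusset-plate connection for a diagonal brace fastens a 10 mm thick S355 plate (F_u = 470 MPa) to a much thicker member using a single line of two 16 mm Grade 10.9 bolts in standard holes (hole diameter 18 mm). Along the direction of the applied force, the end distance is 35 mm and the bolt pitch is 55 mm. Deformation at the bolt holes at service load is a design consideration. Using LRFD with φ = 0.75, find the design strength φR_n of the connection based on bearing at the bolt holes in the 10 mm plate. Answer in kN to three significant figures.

245 kN

Per bolt r_n = 1.2 l_c t F_u ≤ 2.4 d t F_u; upper limit = 2.4 × 16 × 10 × 470 / 1000 = 180.5 kN.
Edge bolt: l_c = 35 − 18/2 = 26 mm → 1.2 × 26 × 10 × 470 / 1000 = 146.6 → r_n = 146.6 kN.
Interior bolts: l_c = 55 − 18 = 37 mm → 1.2 × 37 × 10 × 470 / 1000 = 208.7 → r_n = 180.5 kN.
R_n = 1 × 146.6 + 1 × 180.5 = 327.1 kN.
Design strength φR_n = 0.75 × 327.1 = 245 kN.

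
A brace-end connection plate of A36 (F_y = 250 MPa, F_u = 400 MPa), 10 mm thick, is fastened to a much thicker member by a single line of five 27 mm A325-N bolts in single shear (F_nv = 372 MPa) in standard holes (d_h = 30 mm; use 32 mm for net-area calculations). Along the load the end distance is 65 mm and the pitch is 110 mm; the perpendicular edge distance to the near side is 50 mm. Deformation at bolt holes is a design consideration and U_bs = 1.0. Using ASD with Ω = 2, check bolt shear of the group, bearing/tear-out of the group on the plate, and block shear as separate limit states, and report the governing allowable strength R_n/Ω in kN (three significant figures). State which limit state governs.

Bolt shear: A_b = π·27²/4 = 572.6 mm²; R_n = 372 × 572.6 × 5 × 1 / 1000 = 1065 kN → 1065 / 2 = 532 kN.
Bearing: edge l_c = 50, r_n = 240 kN; interior l_c = 80, r_n = 259.2 kN; R_n = 240 + 4·259.2 = 1277 kN → 638 kN.
Block shear: A_gv = 5050, A_nv = 3610, A_nt = 340 mm²; R_n = min(0.6F_uA_nv, 0.6F_yA_gv) + U_bs·F_u·A_nt = 893.5 kN → 447 kN.
Block shear governs: 447 kN.

447 kN (block shear governs)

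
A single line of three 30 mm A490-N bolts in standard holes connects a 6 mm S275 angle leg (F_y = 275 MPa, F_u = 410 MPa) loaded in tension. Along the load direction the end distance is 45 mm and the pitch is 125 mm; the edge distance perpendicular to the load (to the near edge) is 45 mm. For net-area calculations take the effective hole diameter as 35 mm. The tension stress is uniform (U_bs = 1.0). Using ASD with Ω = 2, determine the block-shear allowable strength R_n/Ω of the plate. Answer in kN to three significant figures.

180 kN

Shear plane L_v = 45 + 2·125 = 295 mm; A_gv = 295 × 6 = 1770 mm².
A_nv = (295 − 2.5·35) × 6 = 1245 mm².
A_nt = (45 − 0.5·35) × 6 = 165 mm².
0.6 F_u A_nv = 306.3 kN; 0.6 F_y A_gv = 292.1 kN → shear yielding governs the shear term.
R_n = 292.1 + 1.0 × 410 × 165 / 1000 = 359.7 kN.
Allowable strength R_n/Ω = 359.7 / 2 = 180 kN.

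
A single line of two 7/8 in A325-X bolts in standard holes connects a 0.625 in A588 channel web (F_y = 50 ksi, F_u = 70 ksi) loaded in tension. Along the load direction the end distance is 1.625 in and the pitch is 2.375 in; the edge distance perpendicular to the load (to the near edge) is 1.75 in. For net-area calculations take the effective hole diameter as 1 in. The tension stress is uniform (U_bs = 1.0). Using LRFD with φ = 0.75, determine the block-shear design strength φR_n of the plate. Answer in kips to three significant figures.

90.2 kips

Shear plane L_v = 1.625 + 1·2.375 = 4 in; A_gv = 4 × 0.625 = 2.5 in².
A_nv = (4 − 1.5·1) × 0.625 = 1.562 in².
A_nt = (1.75 − 0.5·1) × 0.625 = 0.7812 in².
0.6 F_u A_nv = 65.62 kips; 0.6 F_y A_gv = 75 kips → shear rupture governs the shear term.
R_n = 65.62 + 1.0 × 70 × 0.7812 = 120.3 kips.
Design strength φR_n = 0.75 × 120.3 = 90.2 kips.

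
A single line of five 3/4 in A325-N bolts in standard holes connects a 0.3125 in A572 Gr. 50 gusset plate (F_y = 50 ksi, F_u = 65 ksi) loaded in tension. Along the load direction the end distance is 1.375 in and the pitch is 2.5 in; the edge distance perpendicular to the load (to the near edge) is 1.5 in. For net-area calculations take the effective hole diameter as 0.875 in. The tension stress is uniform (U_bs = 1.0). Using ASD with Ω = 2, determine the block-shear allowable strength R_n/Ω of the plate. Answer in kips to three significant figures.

Shear plane L_v = 1.375 + 4·2.5 = 11.38 in; A_gv = 11.38 × 0.3125 = 3.555 in².
A_nv = (11.38 − 4.5·0.875) × 0.3125 = 2.324 in².
A_nt = (1.5 − 0.5·0.875) × 0.3125 = 0.332 in².
0.6 F_u A_nv = 90.64 kips; 0.6 F_y A_gv = 106.6 kips → shear rupture governs the shear term.
R_n = 90.64 + 1.0 × 65 × 0.332 = 112.2 kips.
Allowable strength R_n/Ω = 112.2 / 2 = 56.1 kips.

56.1 kips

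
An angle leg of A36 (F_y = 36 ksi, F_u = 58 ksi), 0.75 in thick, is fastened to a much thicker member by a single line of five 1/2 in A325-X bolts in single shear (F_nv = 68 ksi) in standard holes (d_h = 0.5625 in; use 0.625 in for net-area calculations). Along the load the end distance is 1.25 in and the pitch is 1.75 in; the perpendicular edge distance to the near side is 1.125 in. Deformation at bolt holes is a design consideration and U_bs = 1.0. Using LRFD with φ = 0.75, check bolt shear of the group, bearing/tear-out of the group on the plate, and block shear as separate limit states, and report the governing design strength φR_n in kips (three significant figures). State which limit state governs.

Bolt shear: A_b = π·0.5²/4 = 0.1963 in²; R_n = 68 × 0.1963 × 5 × 1 = 66.76 kips → 0.75 × 66.76 = 50.1 kips.
Bearing: edge l_c = 0.9688, r_n = 50.57 kips; interior l_c = 1.188, r_n = 52.2 kips; R_n = 50.57 + 4·52.2 = 259.4 kips → 195 kips.
Block shear: A_gv = 6.188, A_nv = 4.078, A_nt = 0.6094 in²; R_n = min(0.6F_uA_nv, 0.6F_yA_gv) + U_bs·F_u·A_nt = 169 kips → 127 kips.
Bolt shear governs: 50.1 kips.

50.1 kips (bolt shear governs)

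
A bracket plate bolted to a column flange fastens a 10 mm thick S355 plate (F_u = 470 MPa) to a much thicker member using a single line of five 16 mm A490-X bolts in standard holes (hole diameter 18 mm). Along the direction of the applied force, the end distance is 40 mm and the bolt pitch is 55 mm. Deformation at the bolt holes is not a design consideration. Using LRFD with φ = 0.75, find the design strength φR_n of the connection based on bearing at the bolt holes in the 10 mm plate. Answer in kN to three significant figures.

Per bolt r_n = 1.5 l_c t F_u ≤ 3.0 d t F_u; upper limit = 3.0 × 16 × 10 × 470 / 1000 = 225.6 kN.
Edge bolt: l_c = 40 − 18/2 = 31 mm → 1.5 × 31 × 10 × 470 / 1000 = 218.6 → r_n = 218.6 kN.
Interior bolts: l_c = 55 − 18 = 37 mm → 1.5 × 37 × 10 × 470 / 1000 = 260.9 → r_n = 225.6 kN.
R_n = 1 × 218.6 + 4 × 225.6 = 1121 kN.
Design strength φR_n = 0.75 × 1121 = 841 kN.

841 kN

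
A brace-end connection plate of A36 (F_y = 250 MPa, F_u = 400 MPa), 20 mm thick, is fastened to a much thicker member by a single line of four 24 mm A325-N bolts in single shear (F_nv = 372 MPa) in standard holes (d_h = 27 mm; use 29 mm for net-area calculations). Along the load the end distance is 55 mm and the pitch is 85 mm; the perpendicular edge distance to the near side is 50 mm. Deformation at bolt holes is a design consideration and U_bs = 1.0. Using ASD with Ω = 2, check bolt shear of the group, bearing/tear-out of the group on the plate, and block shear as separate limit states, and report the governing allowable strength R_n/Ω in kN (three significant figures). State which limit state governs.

Bolt shear: A_b = π·24²/4 = 452.4 mm²; R_n = 372 × 452.4 × 4 × 1 / 1000 = 673.2 kN → 673.2 / 2 = 337 kN.
Bearing: edge l_c = 41.5, r_n = 398.4 kN; interior l_c = 58, r_n = 460.8 kN; R_n = 398.4 + 3·460.8 = 1781 kN → 890 kN.
Block shear: A_gv = 6200, A_nv = 4170, A_nt = 710 mm²; R_n = min(0.6F_uA_nv, 0.6F_yA_gv) + U_bs·F_u·A_nt = 1214 kN → 607 kN.
Bolt shear governs: 337 kN.

337 kN (bolt shear governs)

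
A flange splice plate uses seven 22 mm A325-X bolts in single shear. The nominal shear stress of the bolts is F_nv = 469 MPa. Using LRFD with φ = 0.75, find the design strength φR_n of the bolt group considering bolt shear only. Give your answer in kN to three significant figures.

A_b = π × 22² / 4 = 380.1 mm².
R_n = F_nv · A_b · n · n_s = 469 × 380.1 × 7 × 1 / 1000 = 1248 kN.
Design strength φR_n = 0.75 × 1248 = 936 kN.

936 kN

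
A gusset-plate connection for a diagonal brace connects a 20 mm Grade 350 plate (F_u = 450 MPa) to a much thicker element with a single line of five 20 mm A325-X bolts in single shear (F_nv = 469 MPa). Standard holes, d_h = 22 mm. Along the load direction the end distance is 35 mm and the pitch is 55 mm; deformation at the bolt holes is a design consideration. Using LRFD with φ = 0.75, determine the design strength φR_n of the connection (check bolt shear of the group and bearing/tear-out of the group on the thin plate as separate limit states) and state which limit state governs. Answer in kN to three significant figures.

553 kN (bolt shear governs)

Bolt shear: A_b = π·20²/4 = 314.2 mm²; R_n = 469 × 314.2 × 5 × 1 / 1000 = 736.7 kN → 0.75 × 736.7 = 553 kN.
Bearing (1.2 l_c t F_u ≤ 2.4 d t F_u): upper limit = 2.4·20·20·450 / 1000 = 432 kN.
  Edge l_c = 35 − 22/2 = 24 → r_n = 259.2 kN; interior l_c = 55 − 22 = 33 → r_n = 356.4 kN.
  R_n,bearing = 1·259.2 + 4·356.4 = 1685 kN → 0.75 × 1685 = 1260 kN.
Bolt shear governs: 553 kN.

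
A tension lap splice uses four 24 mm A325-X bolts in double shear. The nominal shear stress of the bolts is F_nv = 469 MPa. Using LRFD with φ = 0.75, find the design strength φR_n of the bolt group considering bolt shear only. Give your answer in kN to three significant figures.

1270 kN

A_b = π × 24² / 4 = 452.4 mm².
R_n = F_nv · A_b · n · n_s = 469 × 452.4 × 4 × 2 / 1000 = 1697 kN.
Design strength φR_n = 0.75 × 1697 = 1270 kN.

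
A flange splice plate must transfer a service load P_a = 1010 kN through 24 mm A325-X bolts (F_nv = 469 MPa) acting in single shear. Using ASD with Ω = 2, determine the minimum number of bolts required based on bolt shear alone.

A_b = π·24²/4 = 452.4 mm².
Per-bolt allowable strength R_n/Ω = 469 × 452.4 × 1 / 1000 / 2 = 106.1 kN.
n ≥ 1010 / 106.1 = 9.521 → use 10 bolts.

10 bolts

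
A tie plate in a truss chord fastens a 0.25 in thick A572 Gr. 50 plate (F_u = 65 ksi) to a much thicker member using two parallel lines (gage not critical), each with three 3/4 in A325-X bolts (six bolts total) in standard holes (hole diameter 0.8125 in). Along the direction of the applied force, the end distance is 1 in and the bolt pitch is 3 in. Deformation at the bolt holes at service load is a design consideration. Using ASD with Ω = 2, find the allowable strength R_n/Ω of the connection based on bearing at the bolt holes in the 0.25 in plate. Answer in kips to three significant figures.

Per bolt r_n = 1.2 l_c t F_u ≤ 2.4 d t F_u; upper limit = 2.4 × 0.75 × 0.25 × 65 = 29.25 kips.
Edge bolt: l_c = 1 − 0.8125/2 = 0.5938 in → 1.2 × 0.5938 × 0.25 × 65 = 11.58 → r_n = 11.58 kips.
Interior bolts: l_c = 3 − 0.8125 = 2.188 in → 1.2 × 2.188 × 0.25 × 65 = 42.66 → r_n = 29.25 kips.
R_n = 2 × 11.58 + 4 × 29.25 = 140.2 kips.
Allowable strength R_n/Ω = 140.2 / 2 = 70.1 kips.

70.1 kips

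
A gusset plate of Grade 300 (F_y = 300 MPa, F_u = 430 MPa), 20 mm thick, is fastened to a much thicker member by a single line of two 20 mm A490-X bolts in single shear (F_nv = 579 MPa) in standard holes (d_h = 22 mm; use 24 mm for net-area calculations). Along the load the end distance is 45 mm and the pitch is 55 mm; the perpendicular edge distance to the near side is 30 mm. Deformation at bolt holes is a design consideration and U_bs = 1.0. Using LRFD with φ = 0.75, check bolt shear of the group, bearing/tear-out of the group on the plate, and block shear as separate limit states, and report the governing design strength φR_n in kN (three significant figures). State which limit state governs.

273 kN (bolt shear governs)

Bolt shear: A_b = π·20²/4 = 314.2 mm²; R_n = 579 × 314.2 × 2 × 1 / 1000 = 363.8 kN → 0.75 × 363.8 = 273 kN.
Bearing: edge l_c = 34, r_n = 350.9 kN; interior l_c = 33, r_n = 340.6 kN; R_n = 350.9 + 1·340.6 = 691.4 kN → 519 kN.
Block shear: A_gv = 2000, A_nv = 1280, A_nt = 360 mm²; R_n = min(0.6F_uA_nv, 0.6F_yA_gv) + U_bs·F_u·A_nt = 485 kN → 364 kN.
Bolt shear governs: 273 kN.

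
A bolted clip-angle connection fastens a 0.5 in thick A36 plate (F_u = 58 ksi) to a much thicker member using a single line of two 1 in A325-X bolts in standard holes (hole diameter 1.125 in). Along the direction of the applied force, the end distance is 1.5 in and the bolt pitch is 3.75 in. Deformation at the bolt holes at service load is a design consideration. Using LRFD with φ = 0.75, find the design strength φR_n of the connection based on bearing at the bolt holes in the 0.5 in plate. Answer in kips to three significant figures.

76.7 kips

Per bolt r_n = 1.2 l_c t F_u ≤ 2.4 d t F_u; upper limit = 2.4 × 1 × 0.5 × 58 = 69.6 kips.
Edge bolt: l_c = 1.5 − 1.125/2 = 0.9375 in → 1.2 × 0.9375 × 0.5 × 58 = 32.62 → r_n = 32.62 kips.
Interior bolts: l_c = 3.75 − 1.125 = 2.625 in → 1.2 × 2.625 × 0.5 × 58 = 91.35 → r_n = 69.6 kips.
R_n = 1 × 32.62 + 1 × 69.6 = 102.2 kips.
Design strength φR_n = 0.75 × 102.2 = 76.7 kips.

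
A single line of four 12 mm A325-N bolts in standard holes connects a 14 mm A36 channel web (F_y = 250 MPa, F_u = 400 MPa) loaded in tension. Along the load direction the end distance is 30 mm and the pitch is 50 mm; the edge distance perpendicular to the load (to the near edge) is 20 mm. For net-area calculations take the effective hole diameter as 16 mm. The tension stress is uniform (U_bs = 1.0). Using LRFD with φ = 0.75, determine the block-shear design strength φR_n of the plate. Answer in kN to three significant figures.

Shear plane L_v = 30 + 3·50 = 180 mm; A_gv = 180 × 14 = 2520 mm².
A_nv = (180 − 3.5·16) × 14 = 1736 mm².
A_nt = (20 − 0.5·16) × 14 = 168 mm².
0.6 F_u A_nv = 416.6 kN; 0.6 F_y A_gv = 378 kN → shear yielding governs the shear term.
R_n = 378 + 1.0 × 400 × 168 / 1000 = 445.2 kN.
Design strength φR_n = 0.75 × 445.2 = 334 kN.

334 kN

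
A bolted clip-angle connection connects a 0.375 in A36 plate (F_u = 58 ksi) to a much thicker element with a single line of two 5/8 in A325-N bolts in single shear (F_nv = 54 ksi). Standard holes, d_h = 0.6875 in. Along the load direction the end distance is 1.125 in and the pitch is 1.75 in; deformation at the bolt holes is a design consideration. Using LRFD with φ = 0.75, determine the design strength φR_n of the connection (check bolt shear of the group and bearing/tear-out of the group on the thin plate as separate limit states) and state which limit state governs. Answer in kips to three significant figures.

24.9 kips (bolt shear governs)

Bolt shear: A_b = π·0.625²/4 = 0.3068 in²; R_n = 54 × 0.3068 × 2 × 1 = 33.13 kips → 0.75 × 33.13 = 24.9 kips.
Bearing (1.2 l_c t F_u ≤ 2.4 d t F_u): upper limit = 2.4·0.625·0.375·58 = 32.62 kips.
  Edge l_c = 1.125 − 0.6875/2 = 0.7812 → r_n = 20.39 kips; interior l_c = 1.75 − 0.6875 = 1.062 → r_n = 27.73 kips.
  R_n,bearing = 1·20.39 + 1·27.73 = 48.12 kips → 0.75 × 48.12 = 36.1 kips.
Bolt shear governs: 24.9 kips.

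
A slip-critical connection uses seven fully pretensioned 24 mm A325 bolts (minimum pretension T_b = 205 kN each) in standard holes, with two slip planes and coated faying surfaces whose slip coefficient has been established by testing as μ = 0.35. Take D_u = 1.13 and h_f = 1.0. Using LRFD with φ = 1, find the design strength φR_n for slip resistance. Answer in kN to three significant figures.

R_n = μ · D_u · h_f · T_b · n_s · n_b = 0.35 × 1.13 × 1.0 × 205 × 2 × 7 = 1135 kN.
Design strength φR_n = 1 × 1135 = 1140 kN.

1140 kN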